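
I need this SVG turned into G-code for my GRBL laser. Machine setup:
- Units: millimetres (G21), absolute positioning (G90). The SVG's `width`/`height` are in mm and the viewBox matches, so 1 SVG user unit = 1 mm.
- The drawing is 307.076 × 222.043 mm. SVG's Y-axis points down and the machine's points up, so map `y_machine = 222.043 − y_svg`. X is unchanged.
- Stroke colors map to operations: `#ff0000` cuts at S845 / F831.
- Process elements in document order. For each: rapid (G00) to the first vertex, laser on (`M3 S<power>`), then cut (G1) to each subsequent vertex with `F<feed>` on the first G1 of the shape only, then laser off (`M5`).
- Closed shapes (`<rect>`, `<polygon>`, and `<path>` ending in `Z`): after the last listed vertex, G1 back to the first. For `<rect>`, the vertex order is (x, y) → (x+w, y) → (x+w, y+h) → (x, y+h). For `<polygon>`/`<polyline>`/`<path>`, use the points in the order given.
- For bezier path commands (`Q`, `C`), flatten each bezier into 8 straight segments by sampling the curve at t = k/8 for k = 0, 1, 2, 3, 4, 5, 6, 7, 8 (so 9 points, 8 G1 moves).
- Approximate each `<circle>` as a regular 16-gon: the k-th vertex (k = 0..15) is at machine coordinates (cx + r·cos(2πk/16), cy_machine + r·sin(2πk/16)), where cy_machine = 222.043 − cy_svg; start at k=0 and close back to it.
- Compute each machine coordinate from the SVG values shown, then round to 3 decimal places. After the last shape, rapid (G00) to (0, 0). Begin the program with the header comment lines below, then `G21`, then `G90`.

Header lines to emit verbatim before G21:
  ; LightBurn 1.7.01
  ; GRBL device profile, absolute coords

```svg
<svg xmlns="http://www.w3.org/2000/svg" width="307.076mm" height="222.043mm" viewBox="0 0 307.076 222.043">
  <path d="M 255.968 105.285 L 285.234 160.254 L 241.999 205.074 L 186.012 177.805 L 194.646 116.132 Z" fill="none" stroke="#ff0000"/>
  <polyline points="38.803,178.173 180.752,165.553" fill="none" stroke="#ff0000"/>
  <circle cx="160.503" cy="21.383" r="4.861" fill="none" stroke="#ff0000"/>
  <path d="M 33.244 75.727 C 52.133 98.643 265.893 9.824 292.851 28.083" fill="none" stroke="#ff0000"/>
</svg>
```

; LightBurn 1.7.01
; GRBL device profile, absolute coords
G21
G90
G00 X255.968 Y116.758
M3 S845
G1 X285.234 Y61.789 F831
G1 X241.999 Y16.969
G1 X186.012 Y44.238
G1 X194.646 Y105.911
G1 X255.968 Y116.758
M5
G00 X38.803 Y43.870
M3 S845
G1 X180.752 Y56.490 F831
M5
G00 X165.364 Y200.660
M3 S845
G1 X164.994 Y202.520 F831
G1 X163.940 Y204.097
G1 X162.363 Y205.151
G1 X160.503 Y205.521
G1 X158.643 Y205.151
G1 X157.066 Y204.097
G1 X156.012 Y202.520
G1 X155.642 Y200.660
G1 X156.012 Y198.800
G1 X157.066 Y197.223
G1 X158.643 Y196.169
G1 X160.503 Y195.799
G1 X162.363 Y196.169
G1 X163.940 Y197.223
G1 X164.994 Y198.800
G1 X165.364 Y200.660
M5
G00 X33.244 Y146.316
M3 S845
G1 X48.716 Y142.533 F831
G1 X77.985 Y146.660
G1 X116.578 Y156.135
G1 X160.022 Y168.392
G1 X203.843 Y180.867
G1 X243.571 Y190.996
G1 X274.731 Y196.215
G1 X292.851 Y193.960
M5
G00 X0.000 Y0.000

Since the viewBox matches the mm dimensions, user units are millimetres directly. The only transform is the Y-flip y_m = 222.043 − y_svg.

Shape 1 is a regular polygon drawn with `<path>`. Its stroke #ff0000 means cut at S845, F831. After flipping Y the toolpath is (255.968,116.758) → (285.234,61.789) → (241.999,16.969) → (186.012,44.238) → (194.646,105.911) → (255.968,116.758), returning to the start.

Shape 2 is a line segment drawn with `<polyline>`. Its stroke #ff0000 means cut at S845, F831. After flipping Y the toolpath is (38.803,43.870) → (180.752,56.490).

Shape 3 is a circle drawn with `<circle>`. Its stroke #ff0000 means cut at S845, F831. After flipping Y the toolpath is (165.364,200.660) → (164.994,202.520) → (163.940,204.097) → (162.363,205.151) → (160.503,205.521) → (158.643,205.151) → (157.066,204.097) → (156.012,202.520) → (155.642,200.660) → (156.012,198.800) → (157.066,197.223) → (158.643,196.169) → (160.503,195.799) → (162.363,196.169) → (163.940,197.223) → (164.994,198.800) → (165.364,200.660), returning to the start.

Shape 4 is a cubic bezier drawn with `<path>`. Its stroke #ff0000 means cut at S845, F831. After flipping Y the toolpath is (33.244,146.316) → (48.716,142.533) → (77.985,146.660) → (116.578,156.135) → (160.022,168.392) → (203.843,180.867) → (243.571,190.996) → (274.731,196.215) → (292.851,193.960).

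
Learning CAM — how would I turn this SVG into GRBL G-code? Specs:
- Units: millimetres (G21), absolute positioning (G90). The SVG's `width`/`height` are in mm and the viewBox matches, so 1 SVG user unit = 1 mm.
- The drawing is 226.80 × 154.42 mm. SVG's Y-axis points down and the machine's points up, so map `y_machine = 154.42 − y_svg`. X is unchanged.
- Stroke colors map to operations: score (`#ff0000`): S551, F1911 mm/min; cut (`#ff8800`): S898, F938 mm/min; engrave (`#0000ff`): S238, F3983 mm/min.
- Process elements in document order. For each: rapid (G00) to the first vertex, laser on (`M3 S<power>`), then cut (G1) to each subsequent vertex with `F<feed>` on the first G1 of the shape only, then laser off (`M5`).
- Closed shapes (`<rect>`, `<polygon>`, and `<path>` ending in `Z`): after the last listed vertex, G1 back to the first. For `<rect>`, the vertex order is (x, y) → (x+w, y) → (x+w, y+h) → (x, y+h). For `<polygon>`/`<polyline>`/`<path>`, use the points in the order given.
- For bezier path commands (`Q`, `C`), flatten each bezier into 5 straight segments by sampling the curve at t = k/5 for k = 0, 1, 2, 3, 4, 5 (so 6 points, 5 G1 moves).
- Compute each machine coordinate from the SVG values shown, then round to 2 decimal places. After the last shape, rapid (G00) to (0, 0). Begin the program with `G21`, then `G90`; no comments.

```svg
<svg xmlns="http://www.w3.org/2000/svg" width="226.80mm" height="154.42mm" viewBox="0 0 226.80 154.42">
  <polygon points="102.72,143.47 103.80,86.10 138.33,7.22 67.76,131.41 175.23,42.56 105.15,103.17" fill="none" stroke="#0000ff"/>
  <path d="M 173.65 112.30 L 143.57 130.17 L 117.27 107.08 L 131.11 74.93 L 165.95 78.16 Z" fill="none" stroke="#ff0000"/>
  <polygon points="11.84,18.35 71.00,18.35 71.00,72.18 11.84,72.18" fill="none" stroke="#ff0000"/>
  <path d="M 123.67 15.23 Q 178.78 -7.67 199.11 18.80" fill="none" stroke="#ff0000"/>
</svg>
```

G21
G90
G00 X102.72 Y10.95
M3 S238
G1 X103.80 Y68.32 F3983
G1 X138.33 Y147.20
G1 X67.76 Y23.01
G1 X175.23 Y111.86
G1 X105.15 Y51.25
G1 X102.72 Y10.95
M5
G00 X173.65 Y42.12
M3 S551
G1 X143.57 Y24.25 F1911
G1 X117.27 Y47.34
G1 X131.11 Y79.49
G1 X165.95 Y76.26
G1 X173.65 Y42.12
M5
G00 X11.84 Y136.07
M3 S551
G1 X71.00 Y136.07 F1911
G1 X71.00 Y82.24
G1 X11.84 Y82.24
G1 X11.84 Y136.07
M5
G00 X123.67 Y139.19
M3 S551
G1 X144.32 Y146.38 F1911
G1 X162.19 Y149.61
G1 X177.28 Y148.90
G1 X189.59 Y144.23
G1 X199.11 Y135.62
M5
G00 X0.00 Y0.00

Since the viewBox matches the mm dimensions, user units are millimetres directly. The only transform is the Y-flip y_m = 154.42 − y_svg.

Shape 1 is a closed polygon drawn with `<polygon>`. Its stroke #0000ff means engrave at S238, F3983. After flipping Y the toolpath is (102.72,10.95) → (103.80,68.32) → (138.33,147.20) → (67.76,23.01) → (175.23,111.86) → (105.15,51.25) → (102.72,10.95), returning to the start.

Shape 2 is a regular polygon drawn with `<path>`. Its stroke #ff0000 means score at S551, F1911. After flipping Y the toolpath is (173.65,42.12) → (143.57,24.25) → (117.27,47.34) → (131.11,79.49) → (165.95,76.26) → (173.65,42.12), returning to the start.

Shape 3 is a rectangle drawn with `<polygon>`. Its stroke #ff0000 means score at S551, F1911. After flipping Y the toolpath is (11.84,136.07) → (71.00,136.07) → (71.00,82.24) → (11.84,82.24) → (11.84,136.07), returning to the start.

Shape 4 is a quadratic bezier drawn with `<path>`. Its stroke #ff0000 means score at S551, F1911. After flipping Y the toolpath is (123.67,139.19) → (144.32,146.38) → (162.19,149.61) → (177.28,148.90) → (189.59,144.23) → (199.11,135.62).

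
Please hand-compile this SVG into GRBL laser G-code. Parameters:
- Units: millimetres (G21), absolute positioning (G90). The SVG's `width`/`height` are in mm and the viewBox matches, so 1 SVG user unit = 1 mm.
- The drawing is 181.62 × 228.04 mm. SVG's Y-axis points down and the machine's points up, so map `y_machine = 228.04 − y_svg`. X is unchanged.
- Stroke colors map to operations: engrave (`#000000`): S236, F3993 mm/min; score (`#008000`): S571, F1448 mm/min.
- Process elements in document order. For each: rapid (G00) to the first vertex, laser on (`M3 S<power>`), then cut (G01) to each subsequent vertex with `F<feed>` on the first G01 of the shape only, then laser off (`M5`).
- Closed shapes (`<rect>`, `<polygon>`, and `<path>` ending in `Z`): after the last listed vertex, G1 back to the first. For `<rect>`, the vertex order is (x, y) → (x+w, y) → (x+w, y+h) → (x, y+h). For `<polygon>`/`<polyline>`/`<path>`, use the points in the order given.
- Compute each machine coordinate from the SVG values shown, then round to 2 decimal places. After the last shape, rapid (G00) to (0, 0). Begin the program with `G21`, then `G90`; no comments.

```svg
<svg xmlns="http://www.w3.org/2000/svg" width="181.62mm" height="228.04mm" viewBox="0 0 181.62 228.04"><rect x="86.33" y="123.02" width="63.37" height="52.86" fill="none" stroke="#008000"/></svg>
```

G21
G90
G00 X86.33 Y105.02
M3 S571
G01 X149.70 Y105.02 F1448
G01 X149.70 Y52.16
G01 X86.33 Y52.16
G01 X86.33 Y105.02
M5
G00 X0.00 Y0.00

Since the viewBox matches the mm dimensions, user units are millimetres directly. The only transform is the Y-flip y_m = 228.04 − y_svg.

Shape 1 is a rectangle drawn with `<rect>`. Its stroke #008000 means score at S571, F1448. After flipping Y the toolpath is (86.33,105.02) → (149.70,105.02) → (149.70,52.16) → (86.33,52.16) → (86.33,105.02), returning to the start.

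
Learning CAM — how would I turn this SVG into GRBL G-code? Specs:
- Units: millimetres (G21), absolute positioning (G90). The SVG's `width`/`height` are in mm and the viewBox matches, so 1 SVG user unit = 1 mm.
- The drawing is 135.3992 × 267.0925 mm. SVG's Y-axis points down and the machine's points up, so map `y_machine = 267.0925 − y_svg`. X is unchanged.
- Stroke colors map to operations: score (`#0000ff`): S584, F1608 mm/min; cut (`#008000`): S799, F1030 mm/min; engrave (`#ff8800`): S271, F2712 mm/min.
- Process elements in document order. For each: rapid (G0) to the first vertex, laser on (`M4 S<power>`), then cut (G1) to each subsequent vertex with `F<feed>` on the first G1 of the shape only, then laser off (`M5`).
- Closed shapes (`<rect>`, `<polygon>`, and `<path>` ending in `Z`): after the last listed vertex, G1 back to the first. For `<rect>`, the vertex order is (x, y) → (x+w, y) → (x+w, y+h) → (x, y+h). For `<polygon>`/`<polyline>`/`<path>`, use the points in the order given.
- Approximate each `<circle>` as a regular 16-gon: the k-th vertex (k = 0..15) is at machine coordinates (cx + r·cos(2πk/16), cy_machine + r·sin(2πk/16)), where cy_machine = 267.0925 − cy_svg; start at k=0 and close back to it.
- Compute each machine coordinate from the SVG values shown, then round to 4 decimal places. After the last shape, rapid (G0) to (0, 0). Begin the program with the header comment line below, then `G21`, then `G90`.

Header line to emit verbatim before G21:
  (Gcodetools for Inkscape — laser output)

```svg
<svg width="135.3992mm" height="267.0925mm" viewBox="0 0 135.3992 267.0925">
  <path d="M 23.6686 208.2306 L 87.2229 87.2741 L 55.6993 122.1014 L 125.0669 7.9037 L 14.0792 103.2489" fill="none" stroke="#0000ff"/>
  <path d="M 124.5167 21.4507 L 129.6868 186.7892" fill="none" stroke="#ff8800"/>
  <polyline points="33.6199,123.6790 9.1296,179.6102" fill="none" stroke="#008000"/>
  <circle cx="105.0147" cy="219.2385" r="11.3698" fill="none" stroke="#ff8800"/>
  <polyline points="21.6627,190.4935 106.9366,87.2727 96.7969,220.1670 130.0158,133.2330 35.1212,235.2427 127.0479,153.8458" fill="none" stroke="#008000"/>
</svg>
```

(Gcodetools for Inkscape — laser output)
G21
G90
G0 X23.6686 Y58.8619
M4 S584
G1 X87.2229 Y179.8184 F1608
G1 X55.6993 Y144.9911
G1 X125.0669 Y259.1888
G1 X14.0792 Y163.8436
M5
G0 X124.5167 Y245.6418
M4 S271
G1 X129.6868 Y80.3033 F2712
M5
G0 X33.6199 Y143.4135
M4 S799
G1 X9.1296 Y87.4823 F1030
M5
G0 X116.3845 Y47.8540
M4 S271
G1 X115.5190 Y52.2050 F2712
G1 X113.0544 Y55.8937
G1 X109.3657 Y58.3583
G1 X105.0147 Y59.2238
G1 X100.6637 Y58.3583
G1 X96.9750 Y55.8937
G1 X94.5104 Y52.2050
G1 X93.6449 Y47.8540
G1 X94.5104 Y43.5030
G1 X96.9750 Y39.8143
G1 X100.6637 Y37.3497
G1 X105.0147 Y36.4842
G1 X109.3657 Y37.3497
G1 X113.0544 Y39.8143
G1 X115.5190 Y43.5030
G1 X116.3845 Y47.8540
M5
G0 X21.6627 Y76.5990
M4 S799
G1 X106.9366 Y179.8198 F1030
G1 X96.7969 Y46.9255
G1 X130.0158 Y133.8595
G1 X35.1212 Y31.8498
G1 X127.0479 Y113.2467
M5
G0 X0.0000 Y0.0000

Since the viewBox matches the mm dimensions, user units are millimetres directly. The only transform is the Y-flip y_m = 267.0925 − y_svg.

Shape 1 is a open polyline drawn with `<path>`. Its stroke #0000ff means score at S584, F1608. After flipping Y the toolpath is (23.6686,58.8619) → (87.2229,179.8184) → (55.6993,144.9911) → (125.0669,259.1888) → (14.0792,163.8436).

Shape 2 is a line segment drawn with `<path>`. Its stroke #ff8800 means engrave at S271, F2712. After flipping Y the toolpath is (124.5167,245.6418) → (129.6868,80.3033).

Shape 3 is a line segment drawn with `<polyline>`. Its stroke #008000 means cut at S799, F1030. After flipping Y the toolpath is (33.6199,143.4135) → (9.1296,87.4823).

Shape 4 is a circle drawn with `<circle>`. Its stroke #ff8800 means engrave at S271, F2712. After flipping Y the toolpath is (116.3845,47.8540) → (115.5190,52.2050) → (113.0544,55.8937) → (109.3657,58.3583) → (105.0147,59.2238) → (100.6637,58.3583) → (96.9750,55.8937) → (94.5104,52.2050) → (93.6449,47.8540) → (94.5104,43.5030) → (96.9750,39.8143) → (100.6637,37.3497) → (105.0147,36.4842) → (109.3657,37.3497) → (113.0544,39.8143) → (115.5190,43.5030) → (116.3845,47.8540), returning to the start.

Shape 5 is a open polyline drawn with `<polyline>`. Its stroke #008000 means cut at S799, F1030. After flipping Y the toolpath is (21.6627,76.5990) → (106.9366,179.8198) → (96.7969,46.9255) → (130.0158,133.8595) → (35.1212,31.8498) → (127.0479,113.2467).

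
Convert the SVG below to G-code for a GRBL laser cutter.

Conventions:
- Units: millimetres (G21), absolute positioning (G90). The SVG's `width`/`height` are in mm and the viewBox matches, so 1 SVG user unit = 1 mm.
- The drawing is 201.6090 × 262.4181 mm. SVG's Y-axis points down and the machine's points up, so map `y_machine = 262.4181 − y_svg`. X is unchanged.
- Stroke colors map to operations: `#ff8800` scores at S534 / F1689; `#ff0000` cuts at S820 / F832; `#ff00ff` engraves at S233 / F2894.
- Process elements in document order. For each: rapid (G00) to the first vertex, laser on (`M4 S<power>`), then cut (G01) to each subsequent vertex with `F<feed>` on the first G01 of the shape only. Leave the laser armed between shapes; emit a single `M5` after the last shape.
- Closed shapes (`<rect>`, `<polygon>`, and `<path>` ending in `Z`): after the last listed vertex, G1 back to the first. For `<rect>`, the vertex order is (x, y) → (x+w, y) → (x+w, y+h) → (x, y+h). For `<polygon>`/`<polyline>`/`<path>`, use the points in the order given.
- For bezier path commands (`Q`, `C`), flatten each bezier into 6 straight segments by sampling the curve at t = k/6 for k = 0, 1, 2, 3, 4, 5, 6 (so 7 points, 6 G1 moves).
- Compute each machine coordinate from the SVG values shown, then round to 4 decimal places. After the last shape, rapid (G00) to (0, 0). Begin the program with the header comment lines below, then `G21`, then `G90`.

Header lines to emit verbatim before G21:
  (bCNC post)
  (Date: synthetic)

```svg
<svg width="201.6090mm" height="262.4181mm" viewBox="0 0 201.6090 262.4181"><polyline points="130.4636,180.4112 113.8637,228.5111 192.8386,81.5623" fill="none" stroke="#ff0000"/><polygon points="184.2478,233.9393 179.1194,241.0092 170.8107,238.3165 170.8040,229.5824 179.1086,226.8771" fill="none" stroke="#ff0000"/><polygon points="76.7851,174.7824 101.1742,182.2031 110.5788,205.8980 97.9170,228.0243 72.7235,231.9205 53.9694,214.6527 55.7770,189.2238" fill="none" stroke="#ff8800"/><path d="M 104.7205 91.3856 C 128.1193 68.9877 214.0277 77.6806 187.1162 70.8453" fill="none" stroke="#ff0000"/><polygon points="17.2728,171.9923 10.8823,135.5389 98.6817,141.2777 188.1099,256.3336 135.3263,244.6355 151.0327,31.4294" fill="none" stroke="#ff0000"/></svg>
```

(bCNC post)
(Date: synthetic)
G21
G90
G00 X130.4636 Y82.0069
M4 S820
G01 X113.8637 Y33.9070 F832
G01 X192.8386 Y180.8558
G00 X184.2478 Y28.4788
M4 S820
G01 X179.1194 Y21.4089 F832
G01 X170.8107 Y24.1016
G01 X170.8040 Y32.8357
G01 X179.1086 Y35.5410
G01 X184.2478 Y28.4788
G00 X76.7851 Y87.6357
M4 S534
G01 X101.1742 Y80.2150 F1689
G01 X110.5788 Y56.5201
G01 X97.9170 Y34.3938
G01 X72.7235 Y30.4976
G01 X53.9694 Y47.7654
G01 X55.7770 Y73.1943
G01 X76.7851 Y87.6357
G00 X104.7205 Y171.0325
M4 S820
G01 X120.8173 Y179.8564 F832
G01 X142.4621 Y184.7934
G01 X164.7847 Y187.1386
G01 X182.9148 Y188.1869
G01 X191.9820 Y189.2333
G01 X187.1162 Y191.5728
G00 X17.2728 Y90.4258
M4 S820
G01 X10.8823 Y126.8792 F832
G01 X98.6817 Y121.1404
G01 X188.1099 Y6.0845
G01 X135.3263 Y17.7826
G01 X151.0327 Y230.9887
G01 X17.2728 Y90.4258
M5
G00 X0.0000 Y0.0000

Since the viewBox matches the mm dimensions, user units are millimetres directly. The only transform is the Y-flip y_m = 262.4181 − y_svg.

Shape 1 is a open polyline drawn with `<polyline>`. Its stroke #ff0000 means cut at S820, F832. After flipping Y the toolpath is (130.4636,82.0069) → (113.8637,33.9070) → (192.8386,180.8558).

Shape 2 is a regular polygon drawn with `<polygon>`. Its stroke #ff0000 means cut at S820, F832. After flipping Y the toolpath is (184.2478,28.4788) → (179.1194,21.4089) → (170.8107,24.1016) → (170.8040,32.8357) → (179.1086,35.5410) → (184.2478,28.4788), returning to the start.

Shape 3 is a regular polygon drawn with `<polygon>`. Its stroke #ff8800 means score at S534, F1689. After flipping Y the toolpath is (76.7851,87.6357) → (101.1742,80.2150) → (110.5788,56.5201) → (97.9170,34.3938) → (72.7235,30.4976) → (53.9694,47.7654) → (55.7770,73.1943) → (76.7851,87.6357), returning to the start.

Shape 4 is a cubic bezier drawn with `<path>`. Its stroke #ff0000 means cut at S820, F832. After flipping Y the toolpath is (104.7205,171.0325) → (120.8173,179.8564) → (142.4621,184.7934) → (164.7847,187.1386) → (182.9148,188.1869) → (191.9820,189.2333) → (187.1162,191.5728).

Shape 5 is a closed polygon drawn with `<polygon>`. Its stroke #ff0000 means cut at S820, F832. After flipping Y the toolpath is (17.2728,90.4258) → (10.8823,126.8792) → (98.6817,121.1404) → (188.1099,6.0845) → (135.3263,17.7826) → (151.0327,230.9887) → (17.2728,90.4258), returning to the start.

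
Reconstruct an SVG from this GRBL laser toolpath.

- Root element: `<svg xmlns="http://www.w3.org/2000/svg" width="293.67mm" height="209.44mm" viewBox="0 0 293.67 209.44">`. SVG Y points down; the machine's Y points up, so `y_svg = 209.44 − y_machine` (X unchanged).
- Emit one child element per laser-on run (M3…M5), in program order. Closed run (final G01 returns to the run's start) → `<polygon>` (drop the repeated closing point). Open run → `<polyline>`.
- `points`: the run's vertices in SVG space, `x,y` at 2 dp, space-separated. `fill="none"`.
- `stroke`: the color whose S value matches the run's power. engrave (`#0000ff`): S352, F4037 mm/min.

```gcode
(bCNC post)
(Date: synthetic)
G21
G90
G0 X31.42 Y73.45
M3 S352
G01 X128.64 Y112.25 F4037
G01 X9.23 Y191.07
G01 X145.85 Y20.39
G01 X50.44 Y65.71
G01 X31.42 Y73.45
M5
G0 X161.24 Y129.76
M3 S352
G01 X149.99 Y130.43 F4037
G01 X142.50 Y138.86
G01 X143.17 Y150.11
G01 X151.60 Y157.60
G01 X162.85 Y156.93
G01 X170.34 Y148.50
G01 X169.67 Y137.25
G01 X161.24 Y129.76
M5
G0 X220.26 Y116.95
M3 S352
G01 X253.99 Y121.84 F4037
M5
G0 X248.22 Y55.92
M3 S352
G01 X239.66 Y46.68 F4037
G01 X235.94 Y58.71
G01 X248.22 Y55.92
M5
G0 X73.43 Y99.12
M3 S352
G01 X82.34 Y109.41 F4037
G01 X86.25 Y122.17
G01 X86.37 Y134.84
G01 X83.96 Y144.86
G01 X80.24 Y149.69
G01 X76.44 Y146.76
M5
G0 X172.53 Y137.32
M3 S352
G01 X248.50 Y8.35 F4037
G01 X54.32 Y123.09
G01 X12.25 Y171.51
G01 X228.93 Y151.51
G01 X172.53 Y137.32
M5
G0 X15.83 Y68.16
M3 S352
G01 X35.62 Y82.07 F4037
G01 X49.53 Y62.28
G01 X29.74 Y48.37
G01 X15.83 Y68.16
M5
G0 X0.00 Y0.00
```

<svg xmlns="http://www.w3.org/2000/svg" width="293.67mm" height="209.44mm" viewBox="0 0 293.67 209.44">
  <polygon points="31.42,135.99 128.64,97.19 9.23,18.37 145.85,189.05 50.44,143.73" fill="none" stroke="#0000ff"/>
  <polygon points="161.24,79.68 149.99,79.01 142.50,70.58 143.17,59.33 151.60,51.84 162.85,52.51 170.34,60.94 169.67,72.19" fill="none" stroke="#0000ff"/>
  <polyline points="220.26,92.49 253.99,87.60" fill="none" stroke="#0000ff"/>
  <polygon points="248.22,153.52 239.66,162.76 235.94,150.73" fill="none" stroke="#0000ff"/>
  <polyline points="73.43,110.32 82.34,100.03 86.25,87.27 86.37,74.60 83.96,64.58 80.24,59.75 76.44,62.68" fill="none" stroke="#0000ff"/>
  <polygon points="172.53,72.12 248.50,201.09 54.32,86.35 12.25,37.93 228.93,57.93" fill="none" stroke="#0000ff"/>
  <polygon points="15.83,141.28 35.62,127.37 49.53,147.16 29.74,161.07" fill="none" stroke="#0000ff"/>
</svg>

Each laser-on run becomes one SVG element. Flip Y back into SVG space with y_svg = 209.44 − y_machine. Every run uses S352, so all elements get stroke `#0000ff` (engrave).

Run 1: The run returns to its start, so emit a `<polygon>` with points (Y-flipped): 31.42,135.99 128.64,97.19 9.23,18.37 145.85,189.05 50.44,143.73.

Run 2: The run returns to its start, so emit a `<polygon>` with points (Y-flipped): 161.24,79.68 149.99,79.01 142.50,70.58 143.17,59.33 151.60,51.84 162.85,52.51 170.34,60.94 169.67,72.19.

Run 3: The run is open, so emit a `<polyline>` with points (Y-flipped): 220.26,92.49 253.99,87.60.

Run 4: The run returns to its start, so emit a `<polygon>` with points (Y-flipped): 248.22,153.52 239.66,162.76 235.94,150.73.

Run 5: The run is open, so emit a `<polyline>` with points (Y-flipped): 73.43,110.32 82.34,100.03 86.25,87.27 86.37,74.60 83.96,64.58 80.24,59.75 76.44,62.68.

Run 6: The run returns to its start, so emit a `<polygon>` with points (Y-flipped): 172.53,72.12 248.50,201.09 54.32,86.35 12.25,37.93 228.93,57.93.

Run 7: The run returns to its start, so emit a `<polygon>` with points (Y-flipped): 15.83,141.28 35.62,127.37 49.53,147.16 29.74,161.07.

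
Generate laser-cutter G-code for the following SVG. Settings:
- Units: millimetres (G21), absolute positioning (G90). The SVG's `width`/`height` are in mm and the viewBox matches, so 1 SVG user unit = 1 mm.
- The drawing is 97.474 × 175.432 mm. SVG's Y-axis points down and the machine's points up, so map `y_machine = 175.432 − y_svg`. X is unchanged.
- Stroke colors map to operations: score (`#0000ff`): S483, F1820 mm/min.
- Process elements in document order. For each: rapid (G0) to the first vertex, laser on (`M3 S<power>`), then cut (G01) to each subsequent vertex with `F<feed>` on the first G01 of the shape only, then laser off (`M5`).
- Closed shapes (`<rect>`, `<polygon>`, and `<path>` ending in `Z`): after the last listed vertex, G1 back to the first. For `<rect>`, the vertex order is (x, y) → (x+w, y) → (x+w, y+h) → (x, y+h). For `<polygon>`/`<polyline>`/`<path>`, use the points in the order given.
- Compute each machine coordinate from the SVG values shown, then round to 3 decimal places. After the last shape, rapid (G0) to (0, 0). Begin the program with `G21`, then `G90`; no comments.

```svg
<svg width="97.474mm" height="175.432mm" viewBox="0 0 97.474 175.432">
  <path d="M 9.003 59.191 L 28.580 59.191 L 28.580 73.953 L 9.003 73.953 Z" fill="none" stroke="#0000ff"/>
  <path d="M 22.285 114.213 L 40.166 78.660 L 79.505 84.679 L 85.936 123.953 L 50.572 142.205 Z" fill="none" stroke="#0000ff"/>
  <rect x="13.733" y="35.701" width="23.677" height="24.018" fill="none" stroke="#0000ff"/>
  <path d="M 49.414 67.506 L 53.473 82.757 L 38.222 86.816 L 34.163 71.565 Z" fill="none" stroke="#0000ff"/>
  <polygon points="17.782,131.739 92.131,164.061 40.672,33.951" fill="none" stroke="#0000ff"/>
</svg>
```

viewBox `0 0 97.474 175.432` with mm width/height → 1 unit = 1 mm. Flip: y_m = 175.432 − y_svg.

**Shape 1** — `<path>` rectangle, stroke `#0000ff` → score (S483, F1820). Machine vertices: (9.003,116.241) → (28.580,116.241) → (28.580,101.479) → (9.003,101.479) → (9.003,116.241). Closed: final G1 returns to the first vertex.

**Shape 2** — `<path>` regular polygon, stroke `#0000ff` → score (S483, F1820). Machine vertices: (22.285,61.219) → (40.166,96.772) → (79.505,90.753) → (85.936,51.479) → (50.572,33.227) → (22.285,61.219). Closed: final G1 returns to the first vertex.

**Shape 3** — `<rect>` rectangle, stroke `#0000ff` → score (S483, F1820). Machine vertices: (13.733,139.731) → (37.410,139.731) → (37.410,115.713) → (13.733,115.713) → (13.733,139.731). Closed: final G1 returns to the first vertex.

**Shape 4** — `<path>` regular polygon, stroke `#0000ff` → score (S483, F1820). Machine vertices: (49.414,107.926) → (53.473,92.675) → (38.222,88.616) → (34.163,103.867) → (49.414,107.926). Closed: final G1 returns to the first vertex.

**Shape 5** — `<polygon>` closed polygon, stroke `#0000ff` → score (S483, F1820). Machine vertices: (17.782,43.693) → (92.131,11.371) → (40.672,141.481) → (17.782,43.693). Closed: final G1 returns to the first vertex.

G21
G90
G0 X9.003 Y116.241
M3 S483
G01 X28.580 Y116.241 F1820
G01 X28.580 Y101.479
G01 X9.003 Y101.479
G01 X9.003 Y116.241
M5
G0 X22.285 Y61.219
M3 S483
G01 X40.166 Y96.772 F1820
G01 X79.505 Y90.753
G01 X85.936 Y51.479
G01 X50.572 Y33.227
G01 X22.285 Y61.219
M5
G0 X13.733 Y139.731
M3 S483
G01 X37.410 Y139.731 F1820
G01 X37.410 Y115.713
G01 X13.733 Y115.713
G01 X13.733 Y139.731
M5
G0 X49.414 Y107.926
M3 S483
G01 X53.473 Y92.675 F1820
G01 X38.222 Y88.616
G01 X34.163 Y103.867
G01 X49.414 Y107.926
M5
G0 X17.782 Y43.693
M3 S483
G01 X92.131 Y11.371 F1820
G01 X40.672 Y141.481
G01 X17.782 Y43.693
M5
G0 X0.000 Y0.000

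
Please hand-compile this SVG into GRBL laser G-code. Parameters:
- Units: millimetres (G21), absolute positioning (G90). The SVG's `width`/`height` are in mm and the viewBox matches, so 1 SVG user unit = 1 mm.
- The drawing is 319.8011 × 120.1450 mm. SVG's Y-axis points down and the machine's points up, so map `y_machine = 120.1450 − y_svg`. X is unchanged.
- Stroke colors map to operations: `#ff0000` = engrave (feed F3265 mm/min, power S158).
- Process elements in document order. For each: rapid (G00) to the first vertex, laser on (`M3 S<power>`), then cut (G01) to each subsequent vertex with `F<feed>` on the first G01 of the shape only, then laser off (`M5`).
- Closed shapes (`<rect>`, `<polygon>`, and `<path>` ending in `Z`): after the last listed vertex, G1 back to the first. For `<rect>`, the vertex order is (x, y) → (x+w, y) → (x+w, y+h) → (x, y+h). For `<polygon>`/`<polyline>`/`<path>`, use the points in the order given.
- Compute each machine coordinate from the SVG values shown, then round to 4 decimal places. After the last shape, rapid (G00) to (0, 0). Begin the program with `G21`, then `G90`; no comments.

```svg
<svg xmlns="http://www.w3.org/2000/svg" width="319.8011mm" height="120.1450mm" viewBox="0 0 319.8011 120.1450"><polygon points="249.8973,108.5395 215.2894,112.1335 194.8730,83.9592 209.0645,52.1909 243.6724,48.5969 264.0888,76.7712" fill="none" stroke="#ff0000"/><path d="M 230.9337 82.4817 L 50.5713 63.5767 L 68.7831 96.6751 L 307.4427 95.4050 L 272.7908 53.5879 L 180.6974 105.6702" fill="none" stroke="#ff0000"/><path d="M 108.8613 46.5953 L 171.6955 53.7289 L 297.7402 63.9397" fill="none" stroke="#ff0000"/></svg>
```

G21
G90
G00 X249.8973 Y11.6055
M3 S158
G01 X215.2894 Y8.0115 F3265
G01 X194.8730 Y36.1858
G01 X209.0645 Y67.9541
G01 X243.6724 Y71.5481
G01 X264.0888 Y43.3738
G01 X249.8973 Y11.6055
M5
G00 X230.9337 Y37.6633
M3 S158
G01 X50.5713 Y56.5683 F3265
G01 X68.7831 Y23.4699
G01 X307.4427 Y24.7400
G01 X272.7908 Y66.5571
G01 X180.6974 Y14.4748
M5
G00 X108.8613 Y73.5497
M3 S158
G01 X171.6955 Y66.4161 F3265
G01 X297.7402 Y56.2053
M5
G00 X0.0000 Y0.0000

Since the viewBox matches the mm dimensions, user units are millimetres directly. The only transform is the Y-flip y_m = 120.1450 − y_svg.

Shape 1 is a regular polygon drawn with `<polygon>`. Its stroke #ff0000 means engrave at S158, F3265. After flipping Y the toolpath is (249.8973,11.6055) → (215.2894,8.0115) → (194.8730,36.1858) → (209.0645,67.9541) → (243.6724,71.5481) → (264.0888,43.3738) → (249.8973,11.6055), returning to the start.

Shape 2 is a open polyline drawn with `<path>`. Its stroke #ff0000 means engrave at S158, F3265. After flipping Y the toolpath is (230.9337,37.6633) → (50.5713,56.5683) → (68.7831,23.4699) → (307.4427,24.7400) → (272.7908,66.5571) → (180.6974,14.4748).

Shape 3 is a open polyline drawn with `<path>`. Its stroke #ff0000 means engrave at S158, F3265. After flipping Y the toolpath is (108.8613,73.5497) → (171.6955,66.4161) → (297.7402,56.2053).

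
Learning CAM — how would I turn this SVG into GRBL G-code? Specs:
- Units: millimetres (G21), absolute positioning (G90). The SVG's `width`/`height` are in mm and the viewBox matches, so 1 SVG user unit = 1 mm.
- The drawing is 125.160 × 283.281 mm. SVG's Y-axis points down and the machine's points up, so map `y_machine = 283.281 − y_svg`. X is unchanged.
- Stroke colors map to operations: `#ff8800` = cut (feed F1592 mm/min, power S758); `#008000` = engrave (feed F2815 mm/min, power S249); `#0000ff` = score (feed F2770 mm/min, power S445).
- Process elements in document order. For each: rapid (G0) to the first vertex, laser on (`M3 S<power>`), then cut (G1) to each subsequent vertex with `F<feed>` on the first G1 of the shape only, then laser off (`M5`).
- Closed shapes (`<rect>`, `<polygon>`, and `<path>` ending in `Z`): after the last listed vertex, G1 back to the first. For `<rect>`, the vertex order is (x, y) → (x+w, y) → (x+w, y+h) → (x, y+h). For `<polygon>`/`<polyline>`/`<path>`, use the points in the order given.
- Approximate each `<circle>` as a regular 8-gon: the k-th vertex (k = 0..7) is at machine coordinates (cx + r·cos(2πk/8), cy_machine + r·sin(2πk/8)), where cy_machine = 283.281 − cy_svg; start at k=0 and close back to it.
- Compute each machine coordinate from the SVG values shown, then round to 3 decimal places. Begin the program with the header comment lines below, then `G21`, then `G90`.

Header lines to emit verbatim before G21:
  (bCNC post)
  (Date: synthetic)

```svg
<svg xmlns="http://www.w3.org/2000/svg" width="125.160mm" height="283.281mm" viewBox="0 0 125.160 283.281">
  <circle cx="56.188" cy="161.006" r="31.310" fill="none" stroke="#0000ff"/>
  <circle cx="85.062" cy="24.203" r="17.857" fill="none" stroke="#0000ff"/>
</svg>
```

(bCNC post)
(Date: synthetic)
G21
G90
G0 X87.498 Y122.275
M3 S445
G1 X78.328 Y144.415 F2770
G1 X56.188 Y153.585
G1 X34.048 Y144.415
G1 X24.878 Y122.275
G1 X34.048 Y100.135
G1 X56.188 Y90.965
G1 X78.328 Y100.135
G1 X87.498 Y122.275
M5
G0 X102.919 Y259.078
M3 S445
G1 X97.689 Y271.705 F2770
G1 X85.062 Y276.935
G1 X72.435 Y271.705
G1 X67.205 Y259.078
G1 X72.435 Y246.451
G1 X85.062 Y241.221
G1 X97.689 Y246.451
G1 X102.919 Y259.078
M5

1 u = 1 mm; y_m = 283.281 − y.

[1] `<circle>` circle, #0000ff→score S445 F2770: (87.498,122.275) → (78.328,144.415) → (56.188,153.585) → (34.048,144.415) → (24.878,122.275) → (34.048,100.135) → (56.188,90.965) → (78.328,100.135) → (87.498,122.275) (closed)

[2] `<circle>` circle, #0000ff→score S445 F2770: (102.919,259.078) → (97.689,271.705) → (85.062,276.935) → (72.435,271.705) → (67.205,259.078) → (72.435,246.451) → (85.062,241.221) → (97.689,246.451) → (102.919,259.078) (closed)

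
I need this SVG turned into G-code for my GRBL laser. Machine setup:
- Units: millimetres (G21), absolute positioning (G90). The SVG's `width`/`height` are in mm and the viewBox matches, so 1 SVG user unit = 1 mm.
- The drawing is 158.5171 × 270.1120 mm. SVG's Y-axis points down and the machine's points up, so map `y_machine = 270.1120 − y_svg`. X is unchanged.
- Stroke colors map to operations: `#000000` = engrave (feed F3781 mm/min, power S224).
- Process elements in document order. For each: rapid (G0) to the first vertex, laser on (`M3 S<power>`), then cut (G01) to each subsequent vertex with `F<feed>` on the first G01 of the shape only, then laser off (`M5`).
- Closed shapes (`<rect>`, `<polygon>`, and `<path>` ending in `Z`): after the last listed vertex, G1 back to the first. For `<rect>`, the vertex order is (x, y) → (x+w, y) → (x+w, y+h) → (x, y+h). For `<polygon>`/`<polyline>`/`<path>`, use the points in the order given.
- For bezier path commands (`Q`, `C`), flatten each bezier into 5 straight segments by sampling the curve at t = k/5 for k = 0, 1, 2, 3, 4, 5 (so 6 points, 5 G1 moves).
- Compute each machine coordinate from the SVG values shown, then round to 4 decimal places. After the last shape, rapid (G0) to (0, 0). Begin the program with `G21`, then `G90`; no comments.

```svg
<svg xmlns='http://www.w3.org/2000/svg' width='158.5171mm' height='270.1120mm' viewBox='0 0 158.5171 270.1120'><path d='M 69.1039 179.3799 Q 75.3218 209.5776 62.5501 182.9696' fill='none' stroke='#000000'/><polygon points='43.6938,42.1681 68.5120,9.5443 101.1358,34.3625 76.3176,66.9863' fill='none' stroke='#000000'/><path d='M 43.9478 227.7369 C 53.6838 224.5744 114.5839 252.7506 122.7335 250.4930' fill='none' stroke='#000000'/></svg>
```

G21
G90
G0 X69.1039 Y90.7321
M3 S224
G01 X70.8315 Y80.9252 F3781
G01 X71.0399 Y75.6629
G01 X69.7291 Y74.9449
G01 X66.8992 Y78.7714
G01 X62.5501 Y87.1424
M5
G0 X43.6938 Y227.9439
M3 S224
G01 X68.5120 Y260.5677 F3781
G01 X101.1358 Y235.7495
G01 X76.3176 Y203.1257
G01 X43.6938 Y227.9439
M5
G0 X43.9478 Y42.3751
M3 S224
G01 X55.0978 Y41.0061 F3781
G01 X73.5392 Y35.0810
G01 X94.2843 Y27.5647
G01 X112.3450 Y21.4223
G01 X122.7335 Y19.6190
M5
G0 X0.0000 Y0.0000

viewBox `0 0 158.5171 270.1120` with mm width/height → 1 unit = 1 mm. Flip: y_m = 270.1120 − y_svg.

**Shape 1** — `<path>` quadratic bezier, stroke `#000000` → engrave (S224, F3781). Control points (SVG): P0=(69.1039,179.3799), P1=(75.3218,209.5776), P2=(62.5501,182.9696); sampled at t=k/5. Machine vertices: (69.1039,90.7321) → (70.8315,80.9252) → (71.0399,75.6629) → (69.7291,74.9449) → (66.8992,78.7714) → (62.5501,87.1424). Open path.

**Shape 2** — `<polygon>` regular polygon, stroke `#000000` → engrave (S224, F3781). Machine vertices: (43.6938,227.9439) → (68.5120,260.5677) → (101.1358,235.7495) → (76.3176,203.1257) → (43.6938,227.9439). Closed: final G1 returns to the first vertex.

**Shape 3** — `<path>` cubic bezier, stroke `#000000` → engrave (S224, F3781). Control points (SVG): P0=(43.9478,227.7369), P1=(53.6838,224.5744), P2=(114.5839,252.7506), P3=(122.7335,250.4930); sampled at t=k/5. Machine vertices: (43.9478,42.3751) → (55.0978,41.0061) → (73.5392,35.0810) → (94.2843,27.5647) → (112.3450,21.4223) → (122.7335,19.6190). Open path.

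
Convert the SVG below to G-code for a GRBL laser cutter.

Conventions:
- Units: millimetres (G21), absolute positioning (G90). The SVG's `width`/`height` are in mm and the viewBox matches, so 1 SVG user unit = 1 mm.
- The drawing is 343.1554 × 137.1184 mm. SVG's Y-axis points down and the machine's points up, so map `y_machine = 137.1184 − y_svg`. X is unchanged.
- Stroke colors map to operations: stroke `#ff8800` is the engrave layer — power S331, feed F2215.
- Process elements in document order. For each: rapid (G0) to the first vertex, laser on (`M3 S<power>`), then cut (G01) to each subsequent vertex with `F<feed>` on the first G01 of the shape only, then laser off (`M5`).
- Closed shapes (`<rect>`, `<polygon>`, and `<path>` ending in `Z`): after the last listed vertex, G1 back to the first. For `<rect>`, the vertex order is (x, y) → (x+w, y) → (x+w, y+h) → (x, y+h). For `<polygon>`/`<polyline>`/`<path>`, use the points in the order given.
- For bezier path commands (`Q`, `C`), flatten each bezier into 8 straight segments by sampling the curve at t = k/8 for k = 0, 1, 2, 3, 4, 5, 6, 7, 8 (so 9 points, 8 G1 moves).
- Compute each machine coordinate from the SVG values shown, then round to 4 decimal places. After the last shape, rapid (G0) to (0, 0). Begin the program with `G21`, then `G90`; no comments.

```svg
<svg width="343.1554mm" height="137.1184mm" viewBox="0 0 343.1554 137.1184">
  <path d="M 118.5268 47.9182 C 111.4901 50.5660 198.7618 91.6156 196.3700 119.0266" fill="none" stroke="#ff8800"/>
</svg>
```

viewBox `0 0 343.1554 137.1184` with mm width/height → 1 unit = 1 mm. Flip: y_m = 137.1184 − y_svg.

**Shape 1** — `<path>` cubic bezier, stroke `#ff8800` → engrave (S331, F2215). Control points (SVG): P0=(118.5268,47.9182), P1=(111.4901,50.5660), P2=(198.7618,91.6156), P3=(196.3700,119.0266); sampled at t=k/8. Machine vertices: (118.5268,89.2002) → (119.9494,86.5088) → (128.0575,80.8271) → (140.6952,72.7650) → (155.7066,62.9322) → (170.9356,51.9386) → (184.2265,40.3942) → (193.4233,28.9086) → (196.3700,18.0918). Open path.

G21
G90
G0 X118.5268 Y89.2002
M3 S331
G01 X119.9494 Y86.5088 F2215
G01 X128.0575 Y80.8271
G01 X140.6952 Y72.7650
G01 X155.7066 Y62.9322
G01 X170.9356 Y51.9386
G01 X184.2265 Y40.3942
G01 X193.4233 Y28.9086
G01 X196.3700 Y18.0918
M5
G0 X0.0000 Y0.0000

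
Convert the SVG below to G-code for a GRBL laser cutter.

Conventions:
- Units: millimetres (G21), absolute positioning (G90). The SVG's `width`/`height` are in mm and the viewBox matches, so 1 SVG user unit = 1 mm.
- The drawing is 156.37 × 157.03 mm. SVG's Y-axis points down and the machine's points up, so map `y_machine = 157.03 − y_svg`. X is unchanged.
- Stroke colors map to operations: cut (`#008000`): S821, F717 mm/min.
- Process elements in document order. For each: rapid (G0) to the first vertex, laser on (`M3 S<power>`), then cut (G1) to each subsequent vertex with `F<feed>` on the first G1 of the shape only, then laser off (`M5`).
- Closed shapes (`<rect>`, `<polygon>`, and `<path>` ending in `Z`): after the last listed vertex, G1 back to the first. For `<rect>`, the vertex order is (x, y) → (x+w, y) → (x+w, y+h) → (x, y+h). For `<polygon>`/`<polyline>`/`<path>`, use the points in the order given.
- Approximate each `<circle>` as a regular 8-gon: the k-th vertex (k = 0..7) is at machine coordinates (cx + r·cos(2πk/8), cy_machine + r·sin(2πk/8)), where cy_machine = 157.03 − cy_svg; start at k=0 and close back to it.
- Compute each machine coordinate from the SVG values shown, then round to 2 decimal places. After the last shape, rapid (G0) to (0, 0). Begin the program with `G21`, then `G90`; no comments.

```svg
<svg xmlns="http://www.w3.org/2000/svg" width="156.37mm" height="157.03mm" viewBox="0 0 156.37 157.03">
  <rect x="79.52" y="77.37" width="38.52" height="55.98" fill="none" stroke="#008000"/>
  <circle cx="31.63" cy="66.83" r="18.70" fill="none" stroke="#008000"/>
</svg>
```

1 u = 1 mm; y_m = 157.03 − y.

[1] `<rect>` rectangle, #008000→cut S821 F717: (79.52,79.66) → (118.04,79.66) → (118.04,23.68) → (79.52,23.68) → (79.52,79.66) (closed)

[2] `<circle>` circle, #008000→cut S821 F717: (50.33,90.20) → (44.85,103.42) → (31.63,108.90) → (18.41,103.42) → (12.93,90.20) → (18.41,76.98) → (31.63,71.50) → (44.85,76.98) → (50.33,90.20) (closed)

G21
G90
G0 X79.52 Y79.66
M3 S821
G1 X118.04 Y79.66 F717
G1 X118.04 Y23.68
G1 X79.52 Y23.68
G1 X79.52 Y79.66
M5
G0 X50.33 Y90.20
M3 S821
G1 X44.85 Y103.42 F717
G1 X31.63 Y108.90
G1 X18.41 Y103.42
G1 X12.93 Y90.20
G1 X18.41 Y76.98
G1 X31.63 Y71.50
G1 X44.85 Y76.98
G1 X50.33 Y90.20
M5
G0 X0.00 Y0.00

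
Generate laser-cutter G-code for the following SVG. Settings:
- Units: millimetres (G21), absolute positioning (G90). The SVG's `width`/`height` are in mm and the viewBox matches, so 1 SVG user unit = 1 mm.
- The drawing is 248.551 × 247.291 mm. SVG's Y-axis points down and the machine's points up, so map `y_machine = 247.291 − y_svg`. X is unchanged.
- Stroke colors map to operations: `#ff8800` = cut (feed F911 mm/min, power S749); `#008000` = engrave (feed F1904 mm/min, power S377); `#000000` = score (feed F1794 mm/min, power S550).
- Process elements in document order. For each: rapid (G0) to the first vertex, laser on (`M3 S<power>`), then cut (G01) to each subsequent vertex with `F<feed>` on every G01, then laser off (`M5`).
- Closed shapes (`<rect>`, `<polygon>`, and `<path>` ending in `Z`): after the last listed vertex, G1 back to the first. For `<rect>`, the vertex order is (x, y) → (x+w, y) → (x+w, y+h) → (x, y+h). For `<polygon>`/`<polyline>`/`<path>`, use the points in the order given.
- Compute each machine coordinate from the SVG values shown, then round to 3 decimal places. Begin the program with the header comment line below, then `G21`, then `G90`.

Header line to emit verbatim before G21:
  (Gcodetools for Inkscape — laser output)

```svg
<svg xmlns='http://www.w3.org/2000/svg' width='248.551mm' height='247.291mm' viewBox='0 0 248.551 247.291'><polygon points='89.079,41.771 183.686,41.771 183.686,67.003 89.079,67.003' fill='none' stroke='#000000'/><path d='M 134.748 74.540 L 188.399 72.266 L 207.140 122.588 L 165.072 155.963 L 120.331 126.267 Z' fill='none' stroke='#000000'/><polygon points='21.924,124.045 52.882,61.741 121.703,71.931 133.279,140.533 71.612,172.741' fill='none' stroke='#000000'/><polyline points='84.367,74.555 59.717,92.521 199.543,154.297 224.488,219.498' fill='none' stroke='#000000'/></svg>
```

(Gcodetools for Inkscape — laser output)
G21
G90
G0 X89.079 Y205.520
M3 S550
G01 X183.686 Y205.520 F1794
G01 X183.686 Y180.288 F1794
G01 X89.079 Y180.288 F1794
G01 X89.079 Y205.520 F1794
M5
G0 X134.748 Y172.751
M3 S550
G01 X188.399 Y175.025 F1794
G01 X207.140 Y124.703 F1794
G01 X165.072 Y91.328 F1794
G01 X120.331 Y121.024 F1794
G01 X134.748 Y172.751 F1794
M5
G0 X21.924 Y123.246
M3 S550
G01 X52.882 Y185.550 F1794
G01 X121.703 Y175.360 F1794
G01 X133.279 Y106.758 F1794
G01 X71.612 Y74.550 F1794
G01 X21.924 Y123.246 F1794
M5
G0 X84.367 Y172.736
M3 S550
G01 X59.717 Y154.770 F1794
G01 X199.543 Y92.994 F1794
G01 X224.488 Y27.793 F1794
M5

viewBox `0 0 248.551 247.291` with mm width/height → 1 unit = 1 mm. Flip: y_m = 247.291 − y_svg.

**Shape 1** — `<polygon>` rectangle, stroke `#000000` → score (S550, F1794). Machine vertices: (89.079,205.520) → (183.686,205.520) → (183.686,180.288) → (89.079,180.288) → (89.079,205.520). Closed: final G1 returns to the first vertex.

**Shape 2** — `<path>` regular polygon, stroke `#000000` → score (S550, F1794). Machine vertices: (134.748,172.751) → (188.399,175.025) → (207.140,124.703) → (165.072,91.328) → (120.331,121.024) → (134.748,172.751). Closed: final G1 returns to the first vertex.

**Shape 3** — `<polygon>` regular polygon, stroke `#000000` → score (S550, F1794). Machine vertices: (21.924,123.246) → (52.882,185.550) → (121.703,175.360) → (133.279,106.758) → (71.612,74.550) → (21.924,123.246). Closed: final G1 returns to the first vertex.

**Shape 4** — `<polyline>` open polyline, stroke `#000000` → score (S550, F1794). Machine vertices: (84.367,172.736) → (59.717,154.770) → (199.543,92.994) → (224.488,27.793). Open path.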